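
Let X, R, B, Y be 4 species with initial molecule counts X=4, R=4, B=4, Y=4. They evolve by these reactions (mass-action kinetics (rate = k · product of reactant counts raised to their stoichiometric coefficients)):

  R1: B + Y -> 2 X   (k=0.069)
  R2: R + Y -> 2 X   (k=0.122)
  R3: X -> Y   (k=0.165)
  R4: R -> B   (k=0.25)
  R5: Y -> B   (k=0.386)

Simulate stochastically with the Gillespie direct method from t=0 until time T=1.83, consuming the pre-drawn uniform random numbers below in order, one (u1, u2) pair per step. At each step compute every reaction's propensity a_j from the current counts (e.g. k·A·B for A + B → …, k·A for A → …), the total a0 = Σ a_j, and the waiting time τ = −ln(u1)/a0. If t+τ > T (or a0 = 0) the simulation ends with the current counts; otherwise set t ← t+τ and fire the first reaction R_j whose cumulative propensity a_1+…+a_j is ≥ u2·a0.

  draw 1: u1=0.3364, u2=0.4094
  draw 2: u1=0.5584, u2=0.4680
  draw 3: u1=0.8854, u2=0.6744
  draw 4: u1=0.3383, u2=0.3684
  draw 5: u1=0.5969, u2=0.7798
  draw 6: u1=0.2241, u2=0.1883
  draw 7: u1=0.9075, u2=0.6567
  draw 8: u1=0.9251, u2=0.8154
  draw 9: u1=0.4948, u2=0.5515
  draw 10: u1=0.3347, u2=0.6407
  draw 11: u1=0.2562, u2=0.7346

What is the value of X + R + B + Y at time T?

Check how each reaction changes W = X + R + B + Y (weight of products minus weight of reactants):
R1: B + Y -> 2 X: (1·2) − (1·1 + 1·1) = 2 − 2 = 0
R2: R + Y -> 2 X: (1·2) − (1·1 + 1·1) = 2 − 2 = 0
R3: X -> Y: (1·1) − (1·1) = 1 − 1 = 0
R4: R -> B: (1·1) − (1·1) = 1 − 1 = 0
R5: Y -> B: (1·1) − (1·1) = 1 − 1 = 0
Every reaction leaves W unchanged, so W is conserved and no simulation is needed: W(T) = W(0) = 4 + 4 + 4 + 4 = 16

Value at T = 16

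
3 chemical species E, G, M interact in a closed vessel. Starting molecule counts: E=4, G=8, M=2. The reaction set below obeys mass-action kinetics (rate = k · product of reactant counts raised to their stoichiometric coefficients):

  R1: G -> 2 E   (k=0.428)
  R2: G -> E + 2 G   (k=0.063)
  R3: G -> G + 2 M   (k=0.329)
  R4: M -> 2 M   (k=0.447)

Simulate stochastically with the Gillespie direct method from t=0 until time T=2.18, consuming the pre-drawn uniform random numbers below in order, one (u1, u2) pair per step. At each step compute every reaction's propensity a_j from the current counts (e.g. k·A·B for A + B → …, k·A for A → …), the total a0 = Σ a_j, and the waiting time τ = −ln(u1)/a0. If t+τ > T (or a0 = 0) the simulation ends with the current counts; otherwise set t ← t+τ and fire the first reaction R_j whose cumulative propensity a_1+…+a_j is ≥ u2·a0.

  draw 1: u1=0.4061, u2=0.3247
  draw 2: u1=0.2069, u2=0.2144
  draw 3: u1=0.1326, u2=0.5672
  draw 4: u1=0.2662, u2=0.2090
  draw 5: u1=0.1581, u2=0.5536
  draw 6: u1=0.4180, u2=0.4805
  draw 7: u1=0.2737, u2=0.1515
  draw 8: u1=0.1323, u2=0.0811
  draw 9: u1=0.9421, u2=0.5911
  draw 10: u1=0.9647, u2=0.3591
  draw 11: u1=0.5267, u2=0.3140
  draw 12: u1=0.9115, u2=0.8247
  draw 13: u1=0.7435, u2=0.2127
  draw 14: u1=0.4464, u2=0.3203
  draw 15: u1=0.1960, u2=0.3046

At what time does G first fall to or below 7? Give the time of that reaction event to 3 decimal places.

Threshold first reached at t = 0.121

t=0.000: E=4 G=8 M=2
Draw 1: a1=3.424, a2=0.504, a3=2.632, a4=0.894, a0=7.454; τ=−ln(0.4061)/7.454=0.121 → t=0.121; u2·a0=0.3247·7.454=2.420 ≤ a1=3.424 → R1 fires; E=6 G=7 M=2
Draw 2: a1=2.996, a2=0.441, a3=2.303, a4=0.894, a0=6.634; τ=−ln(0.2069)/6.634=0.237 → t=0.358; u2·a0=0.2144·6.634=1.422 ≤ a1=2.996 → R1 fires; E=8 G=6 M=2
Draw 3: a1=2.568, a2=0.378, a3=1.974, a4=0.894, a0=5.814; τ=−ln(0.1326)/5.814=0.348 → t=0.706; u2·a0=0.5672·5.814=3.298; a1+a2=2.946 < 3.298 ≤ a1+…+a3=4.920 → R3 fires; E=8 G=6 M=4
Draw 4: a1=2.568, a2=0.378, a3=1.974, a4=1.788, a0=6.708; τ=−ln(0.2662)/6.708=0.197 → t=0.903; u2·a0=0.2090·6.708=1.402 ≤ a1=2.568 → R1 fires; E=10 G=5 M=4
Draw 5: a1=2.140, a2=0.315, a3=1.645, a4=1.788, a0=5.888; τ=−ln(0.1581)/5.888=0.313 → t=1.216; u2·a0=0.5536·5.888=3.260; a1+a2=2.455 < 3.260 ≤ a1+…+a3=4.100 → R3 fires; E=10 G=5 M=6
Draw 6: a1=2.140, a2=0.315, a3=1.645, a4=2.682, a0=6.782; τ=−ln(0.4180)/6.782=0.129 → t=1.345; u2·a0=0.4805·6.782=3.259; a1+a2=2.455 < 3.259 ≤ a1+…+a3=4.100 → R3 fires; E=10 G=5 M=8
Draw 7: a1=2.140, a2=0.315, a3=1.645, a4=3.576, a0=7.676; τ=−ln(0.2737)/7.676=0.169 → t=1.514; u2·a0=0.1515·7.676=1.163 ≤ a1=2.140 → R1 fires; E=12 G=4 M=8
Draw 8: a1=1.712, a2=0.252, a3=1.316, a4=3.576, a0=6.856; τ=−ln(0.1323)/6.856=0.295 → t=1.809; u2·a0=0.0811·6.856=0.556 ≤ a1=1.712 → R1 fires; E=14 G=3 M=8
Draw 9: a1=1.284, a2=0.189, a3=0.987, a4=3.576, a0=6.036; τ=−ln(0.9421)/6.036=0.010 → t=1.819; u2·a0=0.5911·6.036=3.568; a1+…+a3=2.460 < 3.568 ≤ a1+…+a4=6.036 → R4 fires; E=14 G=3 M=9
Draw 10: a1=1.284, a2=0.189, a3=0.987, a4=4.023, a0=6.483; τ=−ln(0.9647)/6.483=0.006 → t=1.824; u2·a0=0.3591·6.483=2.328; a1+a2=1.473 < 2.328 ≤ a1+…+a3=2.460 → R3 fires; E=14 G=3 M=11
Draw 11: a1=1.284, a2=0.189, a3=0.987, a4=4.917, a0=7.377; τ=−ln(0.5267)/7.377=0.087 → t=1.911; u2·a0=0.3140·7.377=2.316; a1+a2=1.473 < 2.316 ≤ a1+…+a3=2.460 → R3 fires; E=14 G=3 M=13
Draw 12: a1=1.284, a2=0.189, a3=0.987, a4=5.811, a0=8.271; τ=−ln(0.9115)/8.271=0.011 → t=1.922; u2·a0=0.8247·8.271=6.821; a1+…+a3=2.460 < 6.821 ≤ a1+…+a4=8.271 → R4 fires; E=14 G=3 M=14
Draw 13: a1=1.284, a2=0.189, a3=0.987, a4=6.258, a0=8.718; τ=−ln(0.7435)/8.718=0.034 → t=1.956; u2·a0=0.2127·8.718=1.854; a1+a2=1.473 < 1.854 ≤ a1+…+a3=2.460 → R3 fires; E=14 G=3 M=16
Draw 14: a1=1.284, a2=0.189, a3=0.987, a4=7.152, a0=9.612; τ=−ln(0.4464)/9.612=0.084 → t=2.040; u2·a0=0.3203·9.612=3.079; a1+…+a3=2.460 < 3.079 ≤ a1+…+a4=9.612 → R4 fires; E=14 G=3 M=17
Draw 15: a1=1.284, a2=0.189, a3=0.987, a4=7.599, a0=10.059; τ=−ln(0.1960)/10.059=0.162 → t=2.202 > T=2.18: stop.
G first becomes ≤ 7 when it reaches 7 at the event at t=0.121.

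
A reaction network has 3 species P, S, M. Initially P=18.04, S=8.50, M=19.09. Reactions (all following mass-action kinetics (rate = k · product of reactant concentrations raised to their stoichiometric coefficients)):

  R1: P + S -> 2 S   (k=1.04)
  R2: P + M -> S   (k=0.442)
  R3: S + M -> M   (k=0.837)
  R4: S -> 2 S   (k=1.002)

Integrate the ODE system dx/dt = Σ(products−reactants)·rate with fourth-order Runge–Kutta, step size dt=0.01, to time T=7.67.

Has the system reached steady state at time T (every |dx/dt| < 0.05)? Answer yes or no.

Steady state at T: yes

RK4 with dt=0.01: 767 steps to T=7.67. Trajectory (selected grid times):
t=0.00: P=18.04 S=8.50 M=19.09
t=0.85: P=0.01 S=0.03 M=12.00
t=1.70: P=0.00 S=0.00 M=11.99
t=2.56: P=0.00 S=0.00 M=11.99
t=3.41: P=0.00 S=0.00 M=11.99
t=4.26: P=0.00 S=0.00 M=11.99
t=5.11: P=0.00 S=0.00 M=11.99
t=5.97: P=0.00 S=0.00 M=11.99
t=6.82: P=0.00 S=0.00 M=11.99
t=7.67: P=0.00 S=0.00 M=11.99
Rates at T: R1=0.0000, R2=0.0000, R3=0.0000, R4=0.0000
dx/dt at T (Σ net stoichiometry × rate): P=-0.0000, S=-0.0000, M=-0.0000
Largest |dx/dt| is |-0.0000| (S) < 0.05 → steady.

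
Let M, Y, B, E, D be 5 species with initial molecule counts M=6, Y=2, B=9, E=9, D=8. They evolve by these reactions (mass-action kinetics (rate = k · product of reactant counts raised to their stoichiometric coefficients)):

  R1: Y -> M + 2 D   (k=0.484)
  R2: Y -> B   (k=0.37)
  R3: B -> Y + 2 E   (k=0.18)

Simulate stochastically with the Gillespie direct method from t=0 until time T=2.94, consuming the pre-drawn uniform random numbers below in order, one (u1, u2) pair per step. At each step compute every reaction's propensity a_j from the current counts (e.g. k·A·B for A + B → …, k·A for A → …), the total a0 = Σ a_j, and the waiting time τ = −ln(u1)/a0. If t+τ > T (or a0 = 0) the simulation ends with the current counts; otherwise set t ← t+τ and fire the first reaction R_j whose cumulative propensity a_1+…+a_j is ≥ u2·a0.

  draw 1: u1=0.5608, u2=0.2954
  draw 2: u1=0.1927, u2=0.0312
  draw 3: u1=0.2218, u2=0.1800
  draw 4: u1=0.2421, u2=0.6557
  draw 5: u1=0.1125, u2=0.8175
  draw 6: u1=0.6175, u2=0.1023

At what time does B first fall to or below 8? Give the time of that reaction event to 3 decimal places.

Threshold first reached at t = 2.204

t=0.000: M=6 Y=2 B=9 E=9 D=8
Draw 1: a1=0.968, a2=0.740, a3=1.620, a0=3.328; τ=−ln(0.5608)/3.328=0.174 → t=0.174; u2·a0=0.2954·3.328=0.983; a1=0.968 < 0.983 ≤ a1+a2=1.708 → R2 fires; M=6 Y=1 B=10 E=9 D=8
Draw 2: a1=0.484, a2=0.370, a3=1.800, a0=2.654; τ=−ln(0.1927)/2.654=0.620 → t=0.794; u2·a0=0.0312·2.654=0.083 ≤ a1=0.484 → R1 fires; M=7 Y=0 B=10 E=9 D=10
Draw 3: a1=0.000, a2=0.000, a3=1.800, a0=1.800; τ=−ln(0.2218)/1.800=0.837 → t=1.631; u2·a0=0.1800·1.800=0.324; a1+a2=0.000 < 0.324 ≤ a1+…+a3=1.800 → R3 fires; M=7 Y=1 B=9 E=11 D=10
Draw 4: a1=0.484, a2=0.370, a3=1.620, a0=2.474; τ=−ln(0.2421)/2.474=0.573 → t=2.204; u2·a0=0.6557·2.474=1.622; a1+a2=0.854 < 1.622 ≤ a1+…+a3=2.474 → R3 fires; M=7 Y=2 B=8 E=13 D=10
Draw 5: a1=0.968, a2=0.740, a3=1.440, a0=3.148; τ=−ln(0.1125)/3.148=0.694 → t=2.898; u2·a0=0.8175·3.148=2.573; a1+a2=1.708 < 2.573 ≤ a1+…+a3=3.148 → R3 fires; M=7 Y=3 B=7 E=15 D=10
Draw 6: a1=1.452, a2=1.110, a3=1.260, a0=3.822; τ=−ln(0.6175)/3.822=0.126 → t=3.024 > T=2.94: stop.
B first becomes ≤ 8 when it reaches 8 at the event at t=2.204.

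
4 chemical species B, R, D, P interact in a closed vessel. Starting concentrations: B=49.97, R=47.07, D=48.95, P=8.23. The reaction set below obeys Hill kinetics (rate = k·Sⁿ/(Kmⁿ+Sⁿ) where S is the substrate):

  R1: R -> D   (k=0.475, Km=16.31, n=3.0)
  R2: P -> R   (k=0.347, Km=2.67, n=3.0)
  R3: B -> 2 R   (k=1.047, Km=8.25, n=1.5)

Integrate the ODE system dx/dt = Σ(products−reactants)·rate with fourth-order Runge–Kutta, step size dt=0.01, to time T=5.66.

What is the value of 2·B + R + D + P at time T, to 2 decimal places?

Check how each reaction changes W = 2·B + R + D + P (weight of products minus weight of reactants):
R1: R -> D: (1·1) − (1·1) = 1 − 1 = 0
R2: P -> R: (1·1) − (1·1) = 1 − 1 = 0
R3: B -> 2 R: (1·2) − (2·1) = 2 − 2 = 0
Every reaction leaves W unchanged, so W is conserved and no simulation is needed: W(T) = W(0) = 2·49.97 + 47.07 + 48.95 + 8.23 = 204.19

Value at T = 204.19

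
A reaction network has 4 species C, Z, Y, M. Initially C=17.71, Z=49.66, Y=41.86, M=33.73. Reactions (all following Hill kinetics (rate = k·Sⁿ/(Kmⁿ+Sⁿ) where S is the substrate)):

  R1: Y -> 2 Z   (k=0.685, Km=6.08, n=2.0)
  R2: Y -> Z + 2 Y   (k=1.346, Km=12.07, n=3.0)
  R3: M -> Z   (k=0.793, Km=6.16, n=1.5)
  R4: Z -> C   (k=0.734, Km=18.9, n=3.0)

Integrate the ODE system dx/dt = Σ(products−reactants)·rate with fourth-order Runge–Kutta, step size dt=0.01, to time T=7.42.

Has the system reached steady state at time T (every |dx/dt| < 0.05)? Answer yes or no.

Steady state at T: no

RK4 with dt=0.01: 742 steps to T=7.42. Trajectory (selected grid times):
t=0.00: C=17.71 Z=49.66 Y=41.86 M=33.73
t=0.82: C=18.28 Z=51.87 Y=42.39 M=33.13
t=1.65: C=18.87 Z=54.10 Y=42.92 M=32.52
t=2.47: C=19.44 Z=56.31 Y=43.45 M=31.92
t=3.30: C=20.03 Z=58.53 Y=43.99 M=31.31
t=4.12: C=20.62 Z=60.73 Y=44.52 M=30.72
t=4.95: C=21.21 Z=62.95 Y=45.06 M=30.11
t=5.77: C=21.79 Z=65.15 Y=45.59 M=29.52
t=6.60: C=22.39 Z=67.37 Y=46.13 M=28.92
t=7.42: C=22.98 Z=69.56 Y=46.66 M=28.33
Rates at T: R1=0.6736, R2=1.3231, R3=0.7200, R4=0.7196
dx/dt at T (Σ net stoichiometry × rate): C=+0.7196, Z=+2.6706, Y=+0.6495, M=-0.7200
Largest |dx/dt| is |+2.6706| (Z) ≥ 0.05 → not steady.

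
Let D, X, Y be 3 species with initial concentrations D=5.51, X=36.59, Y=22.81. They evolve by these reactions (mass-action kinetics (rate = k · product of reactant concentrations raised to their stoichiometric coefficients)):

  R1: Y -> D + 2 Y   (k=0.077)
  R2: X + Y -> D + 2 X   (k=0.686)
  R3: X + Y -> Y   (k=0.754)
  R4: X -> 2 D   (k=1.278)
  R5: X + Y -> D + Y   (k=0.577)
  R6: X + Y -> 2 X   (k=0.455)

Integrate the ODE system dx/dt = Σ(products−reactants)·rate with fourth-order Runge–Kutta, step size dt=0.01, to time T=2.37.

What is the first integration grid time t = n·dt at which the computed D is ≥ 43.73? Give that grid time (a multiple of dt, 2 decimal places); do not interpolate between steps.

RK4 with dt=0.01: 237 steps to T=2.37. Trajectory (selected grid times):
t=0.00: D=5.51 X=36.59 Y=22.81
t=0.16: D=43.09 X=26.63 Y=0.09
t=0.17: D=43.80 X=26.29 Y=0.07
t=0.26: D=49.58 X=23.42 Y=0.01
t=0.53: D=63.25 X=16.59 Y=0.00
t=0.79: D=72.63 X=11.90 Y=0.00
t=1.05: D=79.36 X=8.53 Y=0.00
t=1.32: D=84.34 X=6.04 Y=0.00
t=1.58: D=87.75 X=4.33 Y=0.00
t=1.84: D=90.21 X=3.11 Y=0.00
t=2.11: D=92.02 X=2.20 Y=0.00
t=2.37: D=93.27 X=1.58 Y=0.00
D(0.16)=43.092 < 43.73 but D(0.17)=43.795 ≥ 43.73, so the first grid time is t=0.17.

Threshold first reached at t = 0.17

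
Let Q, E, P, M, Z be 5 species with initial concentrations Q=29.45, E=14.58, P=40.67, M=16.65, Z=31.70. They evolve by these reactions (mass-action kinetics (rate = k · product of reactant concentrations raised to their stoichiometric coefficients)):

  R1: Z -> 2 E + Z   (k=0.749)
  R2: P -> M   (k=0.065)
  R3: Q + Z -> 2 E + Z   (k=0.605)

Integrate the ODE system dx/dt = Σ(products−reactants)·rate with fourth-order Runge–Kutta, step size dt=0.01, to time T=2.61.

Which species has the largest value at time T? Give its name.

Dominant species at T: E

RK4 with dt=0.01: 261 steps to T=2.61. Trajectory (selected grid times):
t=0.00: Q=29.45 E=14.58 P=40.67 M=16.65 Z=31.70
t=0.29: Q=0.11 E=87.02 P=39.91 M=17.41 Z=31.70
t=0.58: Q=0.00 E=101.02 P=39.17 M=18.15 Z=31.70
t=0.87: Q=0.00 E=114.79 P=38.43 M=18.89 Z=31.70
t=1.16: Q=0.00 E=128.56 P=37.72 M=19.60 Z=31.70
t=1.45: Q=0.00 E=142.34 P=37.01 M=20.31 Z=31.70
t=1.74: Q=0.00 E=156.11 P=36.32 M=21.00 Z=31.70
t=2.03: Q=0.00 E=169.88 P=35.64 M=21.68 Z=31.70
t=2.32: Q=0.00 E=183.65 P=34.98 M=22.34 Z=31.70
t=2.61: Q=0.00 E=197.42 P=34.32 M=23.00 Z=31.70
At T=2.61: Q=0.00 E=197.42 P=34.32 M=23.00 Z=31.70; the largest is E.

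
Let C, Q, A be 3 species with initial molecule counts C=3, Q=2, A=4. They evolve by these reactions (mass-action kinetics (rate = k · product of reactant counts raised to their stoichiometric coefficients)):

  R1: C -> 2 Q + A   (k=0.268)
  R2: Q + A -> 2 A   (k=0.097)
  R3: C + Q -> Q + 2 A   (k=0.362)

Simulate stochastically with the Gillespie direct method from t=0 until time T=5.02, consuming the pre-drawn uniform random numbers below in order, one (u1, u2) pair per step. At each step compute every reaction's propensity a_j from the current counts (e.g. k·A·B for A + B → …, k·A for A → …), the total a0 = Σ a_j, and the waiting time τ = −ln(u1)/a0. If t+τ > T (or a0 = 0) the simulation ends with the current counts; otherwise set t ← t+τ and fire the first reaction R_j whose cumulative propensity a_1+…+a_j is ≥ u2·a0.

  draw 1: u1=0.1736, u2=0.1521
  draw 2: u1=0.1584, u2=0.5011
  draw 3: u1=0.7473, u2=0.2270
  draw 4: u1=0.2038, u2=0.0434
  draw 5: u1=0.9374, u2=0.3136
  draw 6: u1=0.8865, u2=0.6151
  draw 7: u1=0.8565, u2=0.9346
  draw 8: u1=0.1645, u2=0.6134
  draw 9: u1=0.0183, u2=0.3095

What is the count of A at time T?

A at T = 13

t=0.000: C=3 Q=2 A=4
Draw 1: a1=0.804, a2=0.776, a3=2.172, a0=3.752; τ=−ln(0.1736)/3.752=0.467 → t=0.467; u2·a0=0.1521·3.752=0.571 ≤ a1=0.804 → R1 fires; C=2 Q=4 A=5
Draw 2: a1=0.536, a2=1.940, a3=2.896, a0=5.372; τ=−ln(0.1584)/5.372=0.343 → t=0.810; u2·a0=0.5011·5.372=2.692; a1+a2=2.476 < 2.692 ≤ a1+…+a3=5.372 → R3 fires; C=1 Q=4 A=7
Draw 3: a1=0.268, a2=2.716, a3=1.448, a0=4.432; τ=−ln(0.7473)/4.432=0.066 → t=0.875; u2·a0=0.2270·4.432=1.006; a1=0.268 < 1.006 ≤ a1+a2=2.984 → R2 fires; C=1 Q=3 A=8
Draw 4: a1=0.268, a2=2.328, a3=1.086, a0=3.682; τ=−ln(0.2038)/3.682=0.432 → t=1.307; u2·a0=0.0434·3.682=0.160 ≤ a1=0.268 → R1 fires; C=0 Q=5 A=9
Draw 5: a1=0.000, a2=4.365, a3=0.000, a0=4.365; τ=−ln(0.9374)/4.365=0.015 → t=1.322; u2·a0=0.3136·4.365=1.369; a1=0.000 < 1.369 ≤ a1+a2=4.365 → R2 fires; C=0 Q=4 A=10
Draw 6: a1=0.000, a2=3.880, a3=0.000, a0=3.880; τ=−ln(0.8865)/3.880=0.031 → t=1.353; u2·a0=0.6151·3.880=2.387; a1=0.000 < 2.387 ≤ a1+a2=3.880 → R2 fires; C=0 Q=3 A=11
Draw 7: a1=0.000, a2=3.201, a3=0.000, a0=3.201; τ=−ln(0.8565)/3.201=0.048 → t=1.402; u2·a0=0.9346·3.201=2.992; a1=0.000 < 2.992 ≤ a1+a2=3.201 → R2 fires; C=0 Q=2 A=12
Draw 8: a1=0.000, a2=2.328, a3=0.000, a0=2.328; τ=−ln(0.1645)/2.328=0.775 → t=2.177; u2·a0=0.6134·2.328=1.428; a1=0.000 < 1.428 ≤ a1+a2=2.328 → R2 fires; C=0 Q=1 A=13
Draw 9: a1=0.000, a2=1.261, a3=0.000, a0=1.261; τ=−ln(0.0183)/1.261=3.173 → t=5.350 > T=5.02: stop.
Read off A at T=5.02: 13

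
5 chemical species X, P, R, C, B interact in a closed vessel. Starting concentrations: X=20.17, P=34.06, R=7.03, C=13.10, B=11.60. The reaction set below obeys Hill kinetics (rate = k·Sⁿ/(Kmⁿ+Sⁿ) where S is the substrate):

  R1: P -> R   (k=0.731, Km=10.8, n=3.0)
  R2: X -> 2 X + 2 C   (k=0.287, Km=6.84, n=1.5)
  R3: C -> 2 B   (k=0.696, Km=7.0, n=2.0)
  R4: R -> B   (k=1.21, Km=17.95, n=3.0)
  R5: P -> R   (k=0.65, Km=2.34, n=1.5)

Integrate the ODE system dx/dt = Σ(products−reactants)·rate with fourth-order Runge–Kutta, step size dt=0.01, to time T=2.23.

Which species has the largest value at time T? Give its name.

RK4 with dt=0.01: 223 steps to T=2.23. Trajectory (selected grid times):
t=0.00: X=20.17 P=34.06 R=7.03 C=13.10 B=11.60
t=0.25: X=20.23 P=33.72 R=7.35 C=13.08 B=11.89
t=0.50: X=20.29 P=33.39 R=7.66 C=13.07 B=12.18
t=0.74: X=20.35 P=33.06 R=7.96 C=13.05 B=12.46
t=0.99: X=20.41 P=32.73 R=8.28 C=13.04 B=12.76
t=1.24: X=20.47 P=32.39 R=8.58 C=13.02 B=13.06
t=1.49: X=20.53 P=32.06 R=8.89 C=13.01 B=13.36
t=1.73: X=20.59 P=31.74 R=9.18 C=13.00 B=13.65
t=1.98: X=20.65 P=31.40 R=9.47 C=12.98 B=13.96
t=2.23: X=20.71 P=31.07 R=9.77 C=12.97 B=14.27
At T=2.23: X=20.71 P=31.07 R=9.77 C=12.97 B=14.27; the largest is P.

Dominant species at T: P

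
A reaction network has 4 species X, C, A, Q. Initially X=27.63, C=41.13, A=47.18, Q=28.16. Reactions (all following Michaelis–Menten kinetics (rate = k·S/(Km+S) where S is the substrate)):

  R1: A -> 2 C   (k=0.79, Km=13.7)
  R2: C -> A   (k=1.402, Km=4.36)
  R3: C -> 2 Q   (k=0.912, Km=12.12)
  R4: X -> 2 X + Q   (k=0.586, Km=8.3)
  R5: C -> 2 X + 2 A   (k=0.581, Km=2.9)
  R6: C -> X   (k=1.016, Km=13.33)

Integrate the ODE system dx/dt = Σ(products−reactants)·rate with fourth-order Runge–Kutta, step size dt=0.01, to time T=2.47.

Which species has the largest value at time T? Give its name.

RK4 with dt=0.01: 247 steps to T=2.47. Trajectory (selected grid times):
t=0.00: X=27.63 C=41.13 A=47.18 Q=28.16
t=0.27: X=28.25 C=40.58 A=47.65 Q=28.66
t=0.55: X=28.90 C=40.00 A=48.14 Q=29.18
t=0.82: X=29.52 C=39.45 A=48.60 Q=29.68
t=1.10: X=30.16 C=38.89 A=49.09 Q=30.20
t=1.37: X=30.78 C=38.34 A=49.55 Q=30.70
t=1.65: X=31.42 C=37.78 A=50.03 Q=31.22
t=1.92: X=32.04 C=37.25 A=50.49 Q=31.71
t=2.20: X=32.68 C=36.69 A=50.97 Q=32.23
t=2.47: X=33.30 C=36.16 A=51.43 Q=32.73
At T=2.47: X=33.30 C=36.16 A=51.43 Q=32.73; the largest is A.

Dominant species at T: A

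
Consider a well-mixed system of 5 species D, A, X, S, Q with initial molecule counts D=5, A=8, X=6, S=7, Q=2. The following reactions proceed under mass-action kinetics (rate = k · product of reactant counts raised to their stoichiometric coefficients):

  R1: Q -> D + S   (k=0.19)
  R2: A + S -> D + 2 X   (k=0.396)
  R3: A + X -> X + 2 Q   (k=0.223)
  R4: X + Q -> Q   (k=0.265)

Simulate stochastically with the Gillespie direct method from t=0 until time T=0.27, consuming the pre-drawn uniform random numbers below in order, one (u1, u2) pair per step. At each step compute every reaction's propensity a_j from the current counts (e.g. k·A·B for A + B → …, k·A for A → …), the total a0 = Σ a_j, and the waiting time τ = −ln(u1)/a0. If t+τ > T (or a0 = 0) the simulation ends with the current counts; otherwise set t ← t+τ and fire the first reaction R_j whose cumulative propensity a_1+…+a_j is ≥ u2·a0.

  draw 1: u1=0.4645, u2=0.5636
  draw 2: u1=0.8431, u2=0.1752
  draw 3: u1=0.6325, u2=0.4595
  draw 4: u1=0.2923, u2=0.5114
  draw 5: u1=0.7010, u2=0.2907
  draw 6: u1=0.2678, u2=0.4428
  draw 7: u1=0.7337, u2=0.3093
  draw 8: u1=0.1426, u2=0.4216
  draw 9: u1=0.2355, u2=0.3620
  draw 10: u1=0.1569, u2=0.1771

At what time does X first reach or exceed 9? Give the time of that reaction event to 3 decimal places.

Threshold first reached at t = 0.026

t=0.000: D=5 A=8 X=6 S=7 Q=2
Draw 1: a1=0.380, a2=22.176, a3=10.704, a4=3.180, a0=36.440; τ=−ln(0.4645)/36.440=0.021 → t=0.021; u2·a0=0.5636·36.440=20.538; a1=0.380 < 20.538 ≤ a1+a2=22.556 → R2 fires; D=6 A=7 X=8 S=6 Q=2
Draw 2: a1=0.380, a2=16.632, a3=12.488, a4=4.240, a0=33.740; τ=−ln(0.8431)/33.740=0.005 → t=0.026; u2·a0=0.1752·33.740=5.911; a1=0.380 < 5.911 ≤ a1+a2=17.012 → R2 fires; D=7 A=6 X=10 S=5 Q=2
Draw 3: a1=0.380, a2=11.880, a3=13.380, a4=5.300, a0=30.940; τ=−ln(0.6325)/30.940=0.015 → t=0.041; u2·a0=0.4595·30.940=14.217; a1+a2=12.260 < 14.217 ≤ a1+…+a3=25.640 → R3 fires; D=7 A=5 X=10 S=5 Q=4
Draw 4: a1=0.760, a2=9.900, a3=11.150, a4=10.600, a0=32.410; τ=−ln(0.2923)/32.410=0.038 → t=0.079; u2·a0=0.5114·32.410=16.574; a1+a2=10.660 < 16.574 ≤ a1+…+a3=21.810 → R3 fires; D=7 A=4 X=10 S=5 Q=6
Draw 5: a1=1.140, a2=7.920, a3=8.920, a4=15.900, a0=33.880; τ=−ln(0.7010)/33.880=0.010 → t=0.089; u2·a0=0.2907·33.880=9.849; a1+a2=9.060 < 9.849 ≤ a1+…+a3=17.980 → R3 fires; D=7 A=3 X=10 S=5 Q=8
Draw 6: a1=1.520, a2=5.940, a3=6.690, a4=21.200, a0=35.350; τ=−ln(0.2678)/35.350=0.037 → t=0.127; u2·a0=0.4428·35.350=15.653; a1+…+a3=14.150 < 15.653 ≤ a1+…+a4=35.350 → R4 fires; D=7 A=3 X=9 S=5 Q=8
Draw 7: a1=1.520, a2=5.940, a3=6.021, a4=19.080, a0=32.561; τ=−ln(0.7337)/32.561=0.010 → t=0.136; u2·a0=0.3093·32.561=10.071; a1+a2=7.460 < 10.071 ≤ a1+…+a3=13.481 → R3 fires; D=7 A=2 X=9 S=5 Q=10
Draw 8: a1=1.900, a2=3.960, a3=4.014, a4=23.850, a0=33.724; τ=−ln(0.1426)/33.724=0.058 → t=0.194; u2·a0=0.4216·33.724=14.218; a1+…+a3=9.874 < 14.218 ≤ a1+…+a4=33.724 → R4 fires; D=7 A=2 X=8 S=5 Q=10
Draw 9: a1=1.900, a2=3.960, a3=3.568, a4=21.200, a0=30.628; τ=−ln(0.2355)/30.628=0.047 → t=0.241; u2·a0=0.3620·30.628=11.087; a1+…+a3=9.428 < 11.087 ≤ a1+…+a4=30.628 → R4 fires; D=7 A=2 X=7 S=5 Q=10
Draw 10: a1=1.900, a2=3.960, a3=3.122, a4=18.550, a0=27.532; τ=−ln(0.1569)/27.532=0.067 → t=0.308 > T=0.27: stop.
X first becomes ≥ 9 when it reaches 10 at the event at t=0.026.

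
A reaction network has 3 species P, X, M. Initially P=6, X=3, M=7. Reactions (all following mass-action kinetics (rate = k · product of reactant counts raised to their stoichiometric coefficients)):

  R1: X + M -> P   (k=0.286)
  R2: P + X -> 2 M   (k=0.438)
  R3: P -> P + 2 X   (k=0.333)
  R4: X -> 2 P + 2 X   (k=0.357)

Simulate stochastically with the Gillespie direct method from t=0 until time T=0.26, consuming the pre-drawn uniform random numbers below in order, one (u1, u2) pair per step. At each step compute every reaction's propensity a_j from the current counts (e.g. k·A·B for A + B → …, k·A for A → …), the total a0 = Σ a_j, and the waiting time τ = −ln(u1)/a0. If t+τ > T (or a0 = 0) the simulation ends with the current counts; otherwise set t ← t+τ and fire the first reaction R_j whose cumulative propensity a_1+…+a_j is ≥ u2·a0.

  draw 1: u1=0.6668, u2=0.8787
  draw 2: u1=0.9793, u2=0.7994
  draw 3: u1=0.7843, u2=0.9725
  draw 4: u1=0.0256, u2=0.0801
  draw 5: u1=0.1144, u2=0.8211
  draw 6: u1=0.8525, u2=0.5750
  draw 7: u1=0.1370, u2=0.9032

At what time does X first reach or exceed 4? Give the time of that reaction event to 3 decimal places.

t=0.000: P=6 X=3 M=7
Draw 1: a1=6.006, a2=7.884, a3=1.998, a4=1.071, a0=16.959; τ=−ln(0.6668)/16.959=0.024 → t=0.024; u2·a0=0.8787·16.959=14.902; a1+a2=13.890 < 14.902 ≤ a1+…+a3=15.888 → R3 fires; P=6 X=5 M=7
Draw 2: a1=10.010, a2=13.140, a3=1.998, a4=1.785, a0=26.933; τ=−ln(0.9793)/26.933=0.001 → t=0.025; u2·a0=0.7994·26.933=21.530; a1=10.010 < 21.530 ≤ a1+a2=23.150 → R2 fires; P=5 X=4 M=9
Draw 3: a1=10.296, a2=8.760, a3=1.665, a4=1.428, a0=22.149; τ=−ln(0.7843)/22.149=0.011 → t=0.036; u2·a0=0.9725·22.149=21.540; a1+…+a3=20.721 < 21.540 ≤ a1+…+a4=22.149 → R4 fires; P=7 X=5 M=9
Draw 4: a1=12.870, a2=15.330, a3=2.331, a4=1.785, a0=32.316; τ=−ln(0.0256)/32.316=0.113 → t=0.149; u2·a0=0.0801·32.316=2.589 ≤ a1=12.870 → R1 fires; P=8 X=4 M=8
Draw 5: a1=9.152, a2=14.016, a3=2.664, a4=1.428, a0=27.260; τ=−ln(0.1144)/27.260=0.080 → t=0.229; u2·a0=0.8211·27.260=22.383; a1=9.152 < 22.383 ≤ a1+a2=23.168 → R2 fires; P=7 X=3 M=10
Draw 6: a1=8.580, a2=9.198, a3=2.331, a4=1.071, a0=21.180; τ=−ln(0.8525)/21.180=0.008 → t=0.236; u2·a0=0.5750·21.180=12.178; a1=8.580 < 12.178 ≤ a1+a2=17.778 → R2 fires; P=6 X=2 M=12
Draw 7: a1=6.864, a2=5.256, a3=1.998, a4=0.714, a0=14.832; τ=−ln(0.1370)/14.832=0.134 → t=0.370 > T=0.26: stop.
X first becomes ≥ 4 when it reaches 5 at the event at t=0.024.

Threshold first reached at t = 0.024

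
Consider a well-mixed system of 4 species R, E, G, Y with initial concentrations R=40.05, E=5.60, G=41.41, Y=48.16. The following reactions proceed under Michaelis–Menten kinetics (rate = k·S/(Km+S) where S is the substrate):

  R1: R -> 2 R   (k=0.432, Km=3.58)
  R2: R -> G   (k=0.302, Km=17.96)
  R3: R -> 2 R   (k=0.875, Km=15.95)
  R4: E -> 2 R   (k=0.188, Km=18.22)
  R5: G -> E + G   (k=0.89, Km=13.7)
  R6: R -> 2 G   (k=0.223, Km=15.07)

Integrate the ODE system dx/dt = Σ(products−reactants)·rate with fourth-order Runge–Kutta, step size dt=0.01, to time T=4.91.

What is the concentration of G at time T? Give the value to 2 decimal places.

G at T = 44.06

RK4 with dt=0.01: 491 steps to T=4.91. Trajectory (selected grid times):
t=0.00: R=40.05 E=5.60 G=41.41 Y=48.16
t=0.55: R=40.46 E=5.94 G=41.70 Y=48.16
t=1.09: R=40.86 E=6.28 G=41.99 Y=48.16
t=1.64: R=41.28 E=6.62 G=42.29 Y=48.16
t=2.18: R=41.69 E=6.96 G=42.58 Y=48.16
t=2.73: R=42.10 E=7.30 G=42.87 Y=48.16
t=3.27: R=42.52 E=7.63 G=43.17 Y=48.16
t=3.82: R=42.94 E=7.98 G=43.46 Y=48.16
t=4.36: R=43.36 E=8.31 G=43.76 Y=48.16
t=4.91: R=43.79 E=8.65 G=44.06 Y=48.16
Read off G at T=4.91: 44.06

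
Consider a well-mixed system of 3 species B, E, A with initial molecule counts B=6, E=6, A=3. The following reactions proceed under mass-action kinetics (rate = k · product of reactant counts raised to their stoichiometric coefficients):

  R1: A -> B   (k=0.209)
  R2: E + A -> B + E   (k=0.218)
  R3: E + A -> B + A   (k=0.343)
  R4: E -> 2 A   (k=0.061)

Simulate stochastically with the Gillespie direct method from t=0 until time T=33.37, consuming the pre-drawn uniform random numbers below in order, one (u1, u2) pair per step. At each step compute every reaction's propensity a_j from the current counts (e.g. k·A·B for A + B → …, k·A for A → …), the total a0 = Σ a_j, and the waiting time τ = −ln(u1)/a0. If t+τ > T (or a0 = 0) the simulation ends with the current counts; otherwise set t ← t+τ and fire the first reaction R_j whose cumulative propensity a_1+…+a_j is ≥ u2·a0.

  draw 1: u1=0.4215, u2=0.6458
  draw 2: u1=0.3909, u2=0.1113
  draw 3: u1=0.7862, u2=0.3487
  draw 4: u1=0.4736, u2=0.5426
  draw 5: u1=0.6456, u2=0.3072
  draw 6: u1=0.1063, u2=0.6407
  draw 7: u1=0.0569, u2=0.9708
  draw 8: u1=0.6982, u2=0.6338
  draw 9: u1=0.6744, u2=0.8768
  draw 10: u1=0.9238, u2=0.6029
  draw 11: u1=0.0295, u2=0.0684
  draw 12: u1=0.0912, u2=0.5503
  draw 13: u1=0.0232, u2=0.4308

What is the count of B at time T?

t=0.000: B=6 E=6 A=3
Draw 1: a1=0.627, a2=3.924, a3=6.174, a4=0.366, a0=11.091; τ=−ln(0.4215)/11.091=0.078 → t=0.078; u2·a0=0.6458·11.091=7.163; a1+a2=4.551 < 7.163 ≤ a1+…+a3=10.725 → R3 fires; B=7 E=5 A=3
Draw 2: a1=0.627, a2=3.270, a3=5.145, a4=0.305, a0=9.347; τ=−ln(0.3909)/9.347=0.100 → t=0.178; u2·a0=0.1113·9.347=1.040; a1=0.627 < 1.040 ≤ a1+a2=3.897 → R2 fires; B=8 E=5 A=2
Draw 3: a1=0.418, a2=2.180, a3=3.430, a4=0.305, a0=6.333; τ=−ln(0.7862)/6.333=0.038 → t=0.216; u2·a0=0.3487·6.333=2.208; a1=0.418 < 2.208 ≤ a1+a2=2.598 → R2 fires; B=9 E=5 A=1
Draw 4: a1=0.209, a2=1.090, a3=1.715, a4=0.305, a0=3.319; τ=−ln(0.4736)/3.319=0.225 → t=0.442; u2·a0=0.5426·3.319=1.801; a1+a2=1.299 < 1.801 ≤ a1+…+a3=3.014 → R3 fires; B=10 E=4 A=1
Draw 5: a1=0.209, a2=0.872, a3=1.372, a4=0.244, a0=2.697; τ=−ln(0.6456)/2.697=0.162 → t=0.604; u2·a0=0.3072·2.697=0.829; a1=0.209 < 0.829 ≤ a1+a2=1.081 → R2 fires; B=11 E=4 A=0
Draw 6: a1=0.000, a2=0.000, a3=0.000, a4=0.244, a0=0.244; τ=−ln(0.1063)/0.244=9.186 → t=9.790; u2·a0=0.6407·0.244=0.156; a1+…+a3=0.000 < 0.156 ≤ a1+…+a4=0.244 → R4 fires; B=11 E=3 A=2
Draw 7: a1=0.418, a2=1.308, a3=2.058, a4=0.183, a0=3.967; τ=−ln(0.0569)/3.967=0.723 → t=10.513; u2·a0=0.9708·3.967=3.851; a1+…+a3=3.784 < 3.851 ≤ a1+…+a4=3.967 → R4 fires; B=11 E=2 A=4
Draw 8: a1=0.836, a2=1.744, a3=2.744, a4=0.122, a0=5.446; τ=−ln(0.6982)/5.446=0.066 → t=10.579; u2·a0=0.6338·5.446=3.452; a1+a2=2.580 < 3.452 ≤ a1+…+a3=5.324 → R3 fires; B=12 E=1 A=4
Draw 9: a1=0.836, a2=0.872, a3=1.372, a4=0.061, a0=3.141; τ=−ln(0.6744)/3.141=0.125 → t=10.704; u2·a0=0.8768·3.141=2.754; a1+a2=1.708 < 2.754 ≤ a1+…+a3=3.080 → R3 fires; B=13 E=0 A=4
Draw 10: a1=0.836, a2=0.000, a3=0.000, a4=0.000, a0=0.836; τ=−ln(0.9238)/0.836=0.095 → t=10.799; u2·a0=0.6029·0.836=0.504 ≤ a1=0.836 → R1 fires; B=14 E=0 A=3
Draw 11: a1=0.627, a2=0.000, a3=0.000, a4=0.000, a0=0.627; τ=−ln(0.0295)/0.627=5.619 → t=16.418; u2·a0=0.0684·0.627=0.043 ≤ a1=0.627 → R1 fires; B=15 E=0 A=2
Draw 12: a1=0.418, a2=0.000, a3=0.000, a4=0.000, a0=0.418; τ=−ln(0.0912)/0.418=5.729 → t=22.147; u2·a0=0.5503·0.418=0.230 ≤ a1=0.418 → R1 fires; B=16 E=0 A=1
Draw 13: a1=0.209, a2=0.000, a3=0.000, a4=0.000, a0=0.209; τ=−ln(0.0232)/0.209=18.008 → t=40.155 > T=33.37: stop.
Read off B at T=33.37: 16

B at T = 16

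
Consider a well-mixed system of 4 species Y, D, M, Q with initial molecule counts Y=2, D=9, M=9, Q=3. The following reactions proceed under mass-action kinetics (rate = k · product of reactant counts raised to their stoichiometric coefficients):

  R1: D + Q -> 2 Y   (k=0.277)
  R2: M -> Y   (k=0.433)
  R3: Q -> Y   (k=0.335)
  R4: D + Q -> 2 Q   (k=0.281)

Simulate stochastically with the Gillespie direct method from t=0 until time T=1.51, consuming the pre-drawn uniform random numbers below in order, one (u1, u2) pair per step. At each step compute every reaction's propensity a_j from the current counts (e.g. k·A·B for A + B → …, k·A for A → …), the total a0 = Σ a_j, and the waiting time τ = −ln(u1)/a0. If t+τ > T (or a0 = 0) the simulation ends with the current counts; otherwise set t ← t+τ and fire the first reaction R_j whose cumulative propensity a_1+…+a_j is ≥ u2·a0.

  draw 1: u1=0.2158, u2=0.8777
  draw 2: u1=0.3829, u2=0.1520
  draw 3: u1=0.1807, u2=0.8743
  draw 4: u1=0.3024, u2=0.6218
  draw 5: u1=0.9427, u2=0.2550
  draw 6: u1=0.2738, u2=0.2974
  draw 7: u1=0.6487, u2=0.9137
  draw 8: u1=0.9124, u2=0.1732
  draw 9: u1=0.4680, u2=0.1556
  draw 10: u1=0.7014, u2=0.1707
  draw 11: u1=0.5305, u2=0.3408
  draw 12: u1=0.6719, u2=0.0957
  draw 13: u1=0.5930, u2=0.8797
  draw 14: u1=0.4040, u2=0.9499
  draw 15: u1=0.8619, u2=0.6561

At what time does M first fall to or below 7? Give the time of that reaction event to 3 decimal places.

t=0.000: Y=2 D=9 M=9 Q=3
Draw 1: a1=7.479, a2=3.897, a3=1.005, a4=7.587, a0=19.968; τ=−ln(0.2158)/19.968=0.077 → t=0.077; u2·a0=0.8777·19.968=17.526; a1+…+a3=12.381 < 17.526 ≤ a1+…+a4=19.968 → R4 fires; Y=2 D=8 M=9 Q=4
Draw 2: a1=8.864, a2=3.897, a3=1.340, a4=8.992, a0=23.093; τ=−ln(0.3829)/23.093=0.042 → t=0.118; u2·a0=0.1520·23.093=3.510 ≤ a1=8.864 → R1 fires; Y=4 D=7 M=9 Q=3
Draw 3: a1=5.817, a2=3.897, a3=1.005, a4=5.901, a0=16.620; τ=−ln(0.1807)/16.620=0.103 → t=0.221; u2·a0=0.8743·16.620=14.531; a1+…+a3=10.719 < 14.531 ≤ a1+…+a4=16.620 → R4 fires; Y=4 D=6 M=9 Q=4
Draw 4: a1=6.648, a2=3.897, a3=1.340, a4=6.744, a0=18.629; τ=−ln(0.3024)/18.629=0.064 → t=0.286; u2·a0=0.6218·18.629=11.584; a1+a2=10.545 < 11.584 ≤ a1+…+a3=11.885 → R3 fires; Y=5 D=6 M=9 Q=3
Draw 5: a1=4.986, a2=3.897, a3=1.005, a4=5.058, a0=14.946; τ=−ln(0.9427)/14.946=0.004 → t=0.289; u2·a0=0.2550·14.946=3.811 ≤ a1=4.986 → R1 fires; Y=7 D=5 M=9 Q=2
Draw 6: a1=2.770, a2=3.897, a3=0.670, a4=2.810, a0=10.147; τ=−ln(0.2738)/10.147=0.128 → t=0.417; u2·a0=0.2974·10.147=3.018; a1=2.770 < 3.018 ≤ a1+a2=6.667 → R2 fires; Y=8 D=5 M=8 Q=2
Draw 7: a1=2.770, a2=3.464, a3=0.670, a4=2.810, a0=9.714; τ=−ln(0.6487)/9.714=0.045 → t=0.462; u2·a0=0.9137·9.714=8.876; a1+…+a3=6.904 < 8.876 ≤ a1+…+a4=9.714 → R4 fires; Y=8 D=4 M=8 Q=3
Draw 8: a1=3.324, a2=3.464, a3=1.005, a4=3.372, a0=11.165; τ=−ln(0.9124)/11.165=0.008 → t=0.470; u2·a0=0.1732·11.165=1.934 ≤ a1=3.324 → R1 fires; Y=10 D=3 M=8 Q=2
Draw 9: a1=1.662, a2=3.464, a3=0.670, a4=1.686, a0=7.482; τ=−ln(0.4680)/7.482=0.101 → t=0.571; u2·a0=0.1556·7.482=1.164 ≤ a1=1.662 → R1 fires; Y=12 D=2 M=8 Q=1
Draw 10: a1=0.554, a2=3.464, a3=0.335, a4=0.562, a0=4.915; τ=−ln(0.7014)/4.915=0.072 → t=0.644; u2·a0=0.1707·4.915=0.839; a1=0.554 < 0.839 ≤ a1+a2=4.018 → R2 fires; Y=13 D=2 M=7 Q=1
Draw 11: a1=0.554, a2=3.031, a3=0.335, a4=0.562, a0=4.482; τ=−ln(0.5305)/4.482=0.141 → t=0.785; u2·a0=0.3408·4.482=1.527; a1=0.554 < 1.527 ≤ a1+a2=3.585 → R2 fires; Y=14 D=2 M=6 Q=1
Draw 12: a1=0.554, a2=2.598, a3=0.335, a4=0.562, a0=4.049; τ=−ln(0.6719)/4.049=0.098 → t=0.883; u2·a0=0.0957·4.049=0.387 ≤ a1=0.554 → R1 fires; Y=16 D=1 M=6 Q=0
Draw 13: a1=0.000, a2=2.598, a3=0.000, a4=0.000, a0=2.598; τ=−ln(0.5930)/2.598=0.201 → t=1.084; u2·a0=0.8797·2.598=2.285; a1=0.000 < 2.285 ≤ a1+a2=2.598 → R2 fires; Y=17 D=1 M=5 Q=0
Draw 14: a1=0.000, a2=2.165, a3=0.000, a4=0.000, a0=2.165; τ=−ln(0.4040)/2.165=0.419 → t=1.503; u2·a0=0.9499·2.165=2.057; a1=0.000 < 2.057 ≤ a1+a2=2.165 → R2 fires; Y=18 D=1 M=4 Q=0
Draw 15: a1=0.000, a2=1.732, a3=0.000, a4=0.000, a0=1.732; τ=−ln(0.8619)/1.732=0.086 → t=1.589 > T=1.51: stop.
M first becomes ≤ 7 when it reaches 7 at the event at t=0.644.

Threshold first reached at t = 0.644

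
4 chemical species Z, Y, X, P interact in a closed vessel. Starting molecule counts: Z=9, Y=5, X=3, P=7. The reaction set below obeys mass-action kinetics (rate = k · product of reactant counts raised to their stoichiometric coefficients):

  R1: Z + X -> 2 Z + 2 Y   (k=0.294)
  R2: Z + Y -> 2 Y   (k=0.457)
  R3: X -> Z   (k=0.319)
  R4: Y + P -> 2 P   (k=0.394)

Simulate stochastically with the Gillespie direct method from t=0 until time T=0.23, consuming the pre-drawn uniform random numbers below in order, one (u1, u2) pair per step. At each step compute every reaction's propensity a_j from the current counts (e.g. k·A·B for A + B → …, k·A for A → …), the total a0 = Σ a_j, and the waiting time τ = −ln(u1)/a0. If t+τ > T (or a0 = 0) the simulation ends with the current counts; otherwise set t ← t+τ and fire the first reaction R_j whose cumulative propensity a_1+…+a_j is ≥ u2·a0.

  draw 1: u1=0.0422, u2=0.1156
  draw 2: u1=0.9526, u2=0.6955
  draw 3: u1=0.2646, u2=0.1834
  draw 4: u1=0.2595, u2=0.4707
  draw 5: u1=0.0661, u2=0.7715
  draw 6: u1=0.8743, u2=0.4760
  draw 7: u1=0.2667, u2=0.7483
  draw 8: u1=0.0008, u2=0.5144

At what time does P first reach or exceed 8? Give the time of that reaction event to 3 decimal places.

t=0.000: Z=9 Y=5 X=3 P=7
Draw 1: a1=7.938, a2=20.565, a3=0.957, a4=13.790, a0=43.250; τ=−ln(0.0422)/43.250=0.073 → t=0.073; u2·a0=0.1156·43.250=5.000 ≤ a1=7.938 → R1 fires; Z=10 Y=7 X=2 P=7
Draw 2: a1=5.880, a2=31.990, a3=0.638, a4=19.306, a0=57.814; τ=−ln(0.9526)/57.814=0.001 → t=0.074; u2·a0=0.6955·57.814=40.210; a1+…+a3=38.508 < 40.210 ≤ a1+…+a4=57.814 → R4 fires; Z=10 Y=6 X=2 P=8
Draw 3: a1=5.880, a2=27.420, a3=0.638, a4=18.912, a0=52.850; τ=−ln(0.2646)/52.850=0.025 → t=0.099; u2·a0=0.1834·52.850=9.693; a1=5.880 < 9.693 ≤ a1+a2=33.300 → R2 fires; Z=9 Y=7 X=2 P=8
Draw 4: a1=5.292, a2=28.791, a3=0.638, a4=22.064, a0=56.785; τ=−ln(0.2595)/56.785=0.024 → t=0.123; u2·a0=0.4707·56.785=26.729; a1=5.292 < 26.729 ≤ a1+a2=34.083 → R2 fires; Z=8 Y=8 X=2 P=8
Draw 5: a1=4.704, a2=29.248, a3=0.638, a4=25.216, a0=59.806; τ=−ln(0.0661)/59.806=0.045 → t=0.168; u2·a0=0.7715·59.806=46.140; a1+…+a3=34.590 < 46.140 ≤ a1+…+a4=59.806 → R4 fires; Z=8 Y=7 X=2 P=9
Draw 6: a1=4.704, a2=25.592, a3=0.638, a4=24.822, a0=55.756; τ=−ln(0.8743)/55.756=0.002 → t=0.171; u2·a0=0.4760·55.756=26.540; a1=4.704 < 26.540 ≤ a1+a2=30.296 → R2 fires; Z=7 Y=8 X=2 P=9
Draw 7: a1=4.116, a2=25.592, a3=0.638, a4=28.368, a0=58.714; τ=−ln(0.2667)/58.714=0.023 → t=0.193; u2·a0=0.7483·58.714=43.936; a1+…+a3=30.346 < 43.936 ≤ a1+…+a4=58.714 → R4 fires; Z=7 Y=7 X=2 P=10
Draw 8: a1=4.116, a2=22.393, a3=0.638, a4=27.580, a0=54.727; τ=−ln(0.0008)/54.727=0.130 → t=0.324 > T=0.23: stop.
P first becomes ≥ 8 when it reaches 8 at the event at t=0.074.

Threshold first reached at t = 0.074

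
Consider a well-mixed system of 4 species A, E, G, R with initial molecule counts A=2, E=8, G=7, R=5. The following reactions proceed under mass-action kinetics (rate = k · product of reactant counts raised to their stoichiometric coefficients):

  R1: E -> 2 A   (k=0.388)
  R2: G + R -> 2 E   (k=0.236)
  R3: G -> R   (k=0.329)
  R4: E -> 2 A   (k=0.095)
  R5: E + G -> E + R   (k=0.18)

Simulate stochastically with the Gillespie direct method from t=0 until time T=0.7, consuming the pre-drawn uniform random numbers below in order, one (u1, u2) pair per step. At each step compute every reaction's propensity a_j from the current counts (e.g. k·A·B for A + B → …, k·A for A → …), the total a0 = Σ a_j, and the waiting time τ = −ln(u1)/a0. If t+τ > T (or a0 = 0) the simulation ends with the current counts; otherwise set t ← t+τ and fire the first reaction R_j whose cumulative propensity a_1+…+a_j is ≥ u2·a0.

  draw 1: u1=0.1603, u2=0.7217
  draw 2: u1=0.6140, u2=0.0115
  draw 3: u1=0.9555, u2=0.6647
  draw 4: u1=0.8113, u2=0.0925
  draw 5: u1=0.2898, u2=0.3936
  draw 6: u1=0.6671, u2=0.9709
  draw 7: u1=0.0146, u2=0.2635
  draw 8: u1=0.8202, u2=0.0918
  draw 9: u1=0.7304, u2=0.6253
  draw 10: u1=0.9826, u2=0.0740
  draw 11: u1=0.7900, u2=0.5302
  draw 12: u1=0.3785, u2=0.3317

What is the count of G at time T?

t=0.000: A=2 E=8 G=7 R=5
Draw 1: a1=3.104, a2=8.260, a3=2.303, a4=0.760, a5=10.080, a0=24.507; τ=−ln(0.1603)/24.507=0.075 → t=0.075; u2·a0=0.7217·24.507=17.687; a1+…+a4=14.427 < 17.687 ≤ a1+…+a5=24.507 → R5 fires; A=2 E=8 G=6 R=6
Draw 2: a1=3.104, a2=8.496, a3=1.974, a4=0.760, a5=8.640, a0=22.974; τ=−ln(0.6140)/22.974=0.021 → t=0.096; u2·a0=0.0115·22.974=0.264 ≤ a1=3.104 → R1 fires; A=4 E=7 G=6 R=6
Draw 3: a1=2.716, a2=8.496, a3=1.974, a4=0.665, a5=7.560, a0=21.411; τ=−ln(0.9555)/21.411=0.002 → t=0.098; u2·a0=0.6647·21.411=14.232; a1+…+a4=13.851 < 14.232 ≤ a1+…+a5=21.411 → R5 fires; A=4 E=7 G=5 R=7
Draw 4: a1=2.716, a2=8.260, a3=1.645, a4=0.665, a5=6.300, a0=19.586; τ=−ln(0.8113)/19.586=0.011 → t=0.109; u2·a0=0.0925·19.586=1.812 ≤ a1=2.716 → R1 fires; A=6 E=6 G=5 R=7
Draw 5: a1=2.328, a2=8.260, a3=1.645, a4=0.570, a5=5.400, a0=18.203; τ=−ln(0.2898)/18.203=0.068 → t=0.177; u2·a0=0.3936·18.203=7.165; a1=2.328 < 7.165 ≤ a1+a2=10.588 → R2 fires; A=6 E=8 G=4 R=6
Draw 6: a1=3.104, a2=5.664, a3=1.316, a4=0.760, a5=5.760, a0=16.604; τ=−ln(0.6671)/16.604=0.024 → t=0.201; u2·a0=0.9709·16.604=16.121; a1+…+a4=10.844 < 16.121 ≤ a1+…+a5=16.604 → R5 fires; A=6 E=8 G=3 R=7
Draw 7: a1=3.104, a2=4.956, a3=0.987, a4=0.760, a5=4.320, a0=14.127; τ=−ln(0.0146)/14.127=0.299 → t=0.500; u2·a0=0.2635·14.127=3.722; a1=3.104 < 3.722 ≤ a1+a2=8.060 → R2 fires; A=6 E=10 G=2 R=6
Draw 8: a1=3.880, a2=2.832, a3=0.658, a4=0.950, a5=3.600, a0=11.920; τ=−ln(0.8202)/11.920=0.017 → t=0.517; u2·a0=0.0918·11.920=1.094 ≤ a1=3.880 → R1 fires; A=8 E=9 G=2 R=6
Draw 9: a1=3.492, a2=2.832, a3=0.658, a4=0.855, a5=3.240, a0=11.077; τ=−ln(0.7304)/11.077=0.028 → t=0.545; u2·a0=0.6253·11.077=6.926; a1+a2=6.324 < 6.926 ≤ a1+…+a3=6.982 → R3 fires; A=8 E=9 G=1 R=7
Draw 10: a1=3.492, a2=1.652, a3=0.329, a4=0.855, a5=1.620, a0=7.948; τ=−ln(0.9826)/7.948=0.002 → t=0.548; u2·a0=0.0740·7.948=0.588 ≤ a1=3.492 → R1 fires; A=10 E=8 G=1 R=7
Draw 11: a1=3.104, a2=1.652, a3=0.329, a4=0.760, a5=1.440, a0=7.285; τ=−ln(0.7900)/7.285=0.032 → t=0.580; u2·a0=0.5302·7.285=3.863; a1=3.104 < 3.863 ≤ a1+a2=4.756 → R2 fires; A=10 E=10 G=0 R=6
Draw 12: a1=3.880, a2=0.000, a3=0.000, a4=0.950, a5=0.000, a0=4.830; τ=−ln(0.3785)/4.830=0.201 → t=0.781 > T=0.7: stop.
Read off G at T=0.7: 0

G at T = 0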